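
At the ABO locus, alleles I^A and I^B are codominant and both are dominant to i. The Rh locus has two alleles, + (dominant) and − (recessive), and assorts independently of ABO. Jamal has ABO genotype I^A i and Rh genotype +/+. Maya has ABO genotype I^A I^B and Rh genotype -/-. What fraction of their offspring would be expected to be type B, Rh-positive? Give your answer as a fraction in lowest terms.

1/4

ABO cross I^A i × I^A I^B → offspring phenotypes: 1/2 A, 1/4 B, 1/4 AB.
Rh cross +/+ × -/- → 1 Rh+.
Independent loci: P(type B, Rh-positive) = 1/4 × 1 = 1/4.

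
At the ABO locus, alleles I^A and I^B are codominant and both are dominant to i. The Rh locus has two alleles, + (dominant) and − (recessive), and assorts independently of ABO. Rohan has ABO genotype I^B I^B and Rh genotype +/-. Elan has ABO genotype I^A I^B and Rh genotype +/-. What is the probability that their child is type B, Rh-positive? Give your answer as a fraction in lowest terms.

ABO cross I^B I^B × I^A I^B → offspring phenotypes: 1/2 B, 1/2 AB.
Rh cross +/- × +/- → 3/4 Rh+, 1/4 Rh-.
Independent loci: P(type B, Rh-positive) = 1/2 × 3/4 = 3/8.

3/8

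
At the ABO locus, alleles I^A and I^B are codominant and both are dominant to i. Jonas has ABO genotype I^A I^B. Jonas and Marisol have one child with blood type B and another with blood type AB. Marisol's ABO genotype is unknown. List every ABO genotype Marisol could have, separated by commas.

I^A I^B, I^A i, I^B I^B, I^B i

For each candidate genotype of Marisol, check whether crossing it with I^A I^B can produce every observed child phenotype.
  I^A I^A → possible child types {A, AB} ✗
  I^A I^B → possible child types {A, B, AB} ✓
  I^A i → possible child types {A, B, AB} ✓
  I^B I^B → possible child types {B, AB} ✓
  I^B i → possible child types {A, B, AB} ✓
  i i → possible child types {A, B} ✗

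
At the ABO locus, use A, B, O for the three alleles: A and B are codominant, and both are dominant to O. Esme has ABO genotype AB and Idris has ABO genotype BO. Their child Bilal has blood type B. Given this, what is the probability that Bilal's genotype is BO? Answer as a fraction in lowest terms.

Cross AB × BO → 1/4 AB, 1/4 AO, 1/4 BB, 1/4 BO.
Type-B genotypes among offspring: BB (1/4), BO (1/4); total 1/2.
P(BO | type B) = (1/4) / (1/2) = 1/2.

1/2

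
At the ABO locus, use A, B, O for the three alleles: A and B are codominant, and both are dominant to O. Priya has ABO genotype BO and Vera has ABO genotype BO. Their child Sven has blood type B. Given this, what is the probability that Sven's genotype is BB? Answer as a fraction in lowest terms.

1/3

Cross BO × BO → 1/4 BB, 1/2 BO, 1/4 OO.
Type-B genotypes among offspring: BB (1/4), BO (1/2); total 3/4.
P(BB | type B) = (1/4) / (3/4) = 1/3.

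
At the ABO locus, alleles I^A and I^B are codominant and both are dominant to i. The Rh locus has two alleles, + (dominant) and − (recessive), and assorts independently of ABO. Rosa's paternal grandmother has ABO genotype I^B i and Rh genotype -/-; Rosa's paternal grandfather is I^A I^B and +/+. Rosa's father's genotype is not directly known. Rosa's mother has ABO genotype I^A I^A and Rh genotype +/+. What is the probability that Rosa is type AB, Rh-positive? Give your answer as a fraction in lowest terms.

1/2

Rosa's father's ABO genotype from I^B i × I^A I^B: 1/4 I^A I^B, 1/4 I^A i, 1/4 I^B I^B, 1/4 I^B i.
Crossing each possibility with the mother I^A I^A and summing P(type AB): 1/4·1/2 + 1/4·0 + 1/4·1 + 1/4·1/2 = 1/2.
Similarly for Rh via the father's Rh distribution: P(Rh+) = 1.
Independent loci: 1/2 × 1 = 1/2.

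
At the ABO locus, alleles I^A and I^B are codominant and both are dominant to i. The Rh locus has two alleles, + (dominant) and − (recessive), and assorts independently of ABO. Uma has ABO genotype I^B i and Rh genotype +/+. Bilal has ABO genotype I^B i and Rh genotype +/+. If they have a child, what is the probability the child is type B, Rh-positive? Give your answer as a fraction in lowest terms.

3/4

ABO cross I^B i × I^B i → offspring phenotypes: 1/4 O, 3/4 B.
Rh cross +/+ × +/+ → 1 Rh+.
Independent loci: P(type B, Rh-positive) = 3/4 × 1 = 3/4.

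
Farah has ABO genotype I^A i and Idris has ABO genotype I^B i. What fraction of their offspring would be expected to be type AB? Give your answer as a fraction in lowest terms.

1/4

ABO cross I^A i × I^B i → offspring phenotypes: 1/4 O, 1/4 A, 1/4 B, 1/4 AB.
So P(type AB) = 1/4.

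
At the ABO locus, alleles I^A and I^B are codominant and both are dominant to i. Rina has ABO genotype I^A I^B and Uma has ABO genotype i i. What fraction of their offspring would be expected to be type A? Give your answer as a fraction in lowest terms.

ABO cross I^A I^B × i i → offspring phenotypes: 1/2 A, 1/2 B.
So P(type A) = 1/2.

1/2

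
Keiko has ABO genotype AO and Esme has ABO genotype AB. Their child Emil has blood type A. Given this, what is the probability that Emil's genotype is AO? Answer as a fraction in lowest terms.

1/2

Cross AO × AB → 1/4 AA, 1/4 AB, 1/4 AO, 1/4 BO.
Type-A genotypes among offspring: AA (1/4), AO (1/4); total 1/2.
P(AO | type A) = (1/4) / (1/2) = 1/2.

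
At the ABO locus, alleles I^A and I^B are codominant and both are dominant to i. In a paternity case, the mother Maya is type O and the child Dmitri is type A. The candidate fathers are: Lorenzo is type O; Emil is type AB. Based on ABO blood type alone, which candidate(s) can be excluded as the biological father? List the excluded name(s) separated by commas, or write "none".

A candidate is excluded only if no genotype consistent with his phenotype could produce a type A child with a type O mother.
Lorenzo (type O): no genotype consistent with that phenotype can produce a type-A child with a type-O mother.

Lorenzo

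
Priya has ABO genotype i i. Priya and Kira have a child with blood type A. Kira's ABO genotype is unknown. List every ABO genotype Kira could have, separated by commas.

For each candidate genotype of Kira, check whether crossing it with i i can produce every observed child phenotype.
  I^A I^A → possible child types {A} ✓
  I^A I^B → possible child types {A, B} ✓
  I^A i → possible child types {O, A} ✓
  I^B I^B → possible child types {B} ✗
  I^B i → possible child types {O, B} ✗
  i i → possible child types {O} ✗

I^A I^A, I^A I^B, I^A i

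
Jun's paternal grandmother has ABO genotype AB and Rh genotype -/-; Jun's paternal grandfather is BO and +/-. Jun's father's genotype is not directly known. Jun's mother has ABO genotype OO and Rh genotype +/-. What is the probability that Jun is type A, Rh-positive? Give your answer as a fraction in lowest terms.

Jun's father's ABO genotype from AB × BO: 1/4 AB, 1/4 AO, 1/4 BB, 1/4 BO.
Crossing each possibility with the mother OO and summing P(type A): 1/4·1/2 + 1/4·1/2 + 1/4·0 + 1/4·0 = 1/4.
Similarly for Rh via the father's Rh distribution: P(Rh+) = 5/8.
Independent loci: 1/4 × 5/8 = 5/32.

5/32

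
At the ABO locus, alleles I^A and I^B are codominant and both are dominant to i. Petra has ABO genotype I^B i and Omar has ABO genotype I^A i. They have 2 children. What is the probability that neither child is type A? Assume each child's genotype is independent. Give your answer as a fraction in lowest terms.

ABO cross I^B i × I^A i → 1/4 O, 1/4 A, 1/4 B, 1/4 AB.
So P(type A) = 1/4 per child.
P(not type A) = 3/4 for one child; (3/4)^2 = 9/16.

9/16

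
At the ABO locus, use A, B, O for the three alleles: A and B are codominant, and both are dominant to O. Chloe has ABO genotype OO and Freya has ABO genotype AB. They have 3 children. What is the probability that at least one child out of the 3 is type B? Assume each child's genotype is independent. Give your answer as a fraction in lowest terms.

ABO cross OO × AB → 1/2 A, 1/2 B.
So P(type B) = 1/2 per child.
P(none) = (1/2)^3 = 1/8; P(at least one) = 1 − 1/8 = 7/8.

7/8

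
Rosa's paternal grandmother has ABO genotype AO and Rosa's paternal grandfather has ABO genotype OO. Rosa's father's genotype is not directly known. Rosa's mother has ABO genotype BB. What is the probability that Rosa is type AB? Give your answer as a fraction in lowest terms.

Rosa's father's ABO genotype from AO × OO: 1/2 AO, 1/2 OO.
Crossing each possibility with the mother BB and summing P(type AB): 1/2·1/2 + 1/2·0 = 1/4.

1/4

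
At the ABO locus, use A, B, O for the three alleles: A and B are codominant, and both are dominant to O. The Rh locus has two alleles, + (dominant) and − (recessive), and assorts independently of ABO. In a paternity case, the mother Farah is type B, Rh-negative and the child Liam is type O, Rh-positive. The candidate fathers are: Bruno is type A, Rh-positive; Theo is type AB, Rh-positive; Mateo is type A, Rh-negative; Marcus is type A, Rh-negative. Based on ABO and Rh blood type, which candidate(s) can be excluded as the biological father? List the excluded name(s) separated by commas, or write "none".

Theo, Mateo, Marcus

A candidate is excluded only if no genotype consistent with his phenotype could produce a type O, Rh-positive child with a type B, Rh-negative mother.
Theo (type AB, Rh+): no genotype consistent with that phenotype can produce a type-O Rh+ child with a type-B mother.
Mateo (type A, Rh-): no genotype consistent with that phenotype can produce a type-O Rh+ child with a type-B mother.
Marcus (type A, Rh-): no genotype consistent with that phenotype can produce a type-O Rh+ child with a type-B mother.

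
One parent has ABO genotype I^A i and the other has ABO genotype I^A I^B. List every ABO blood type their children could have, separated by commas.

A, B, AB

Gametes from I^A i × I^A I^B give offspring ABO genotypes I^A I^A, I^A I^B, I^A i, I^B i, i.e. phenotypes A, B, AB.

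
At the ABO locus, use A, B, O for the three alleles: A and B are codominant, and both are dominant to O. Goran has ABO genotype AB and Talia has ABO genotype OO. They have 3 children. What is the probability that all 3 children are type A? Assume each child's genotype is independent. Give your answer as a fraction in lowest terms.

1/8

ABO cross AB × OO → 1/2 A, 1/2 B.
So P(type A) = 1/2 per child.
All 3 independent: (1/2)^3 = 1/8.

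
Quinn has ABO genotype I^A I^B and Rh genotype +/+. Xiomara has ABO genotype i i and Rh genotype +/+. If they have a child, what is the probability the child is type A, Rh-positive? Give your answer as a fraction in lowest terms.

ABO cross I^A I^B × i i → offspring phenotypes: 1/2 A, 1/2 B.
Rh cross +/+ × +/+ → 1 Rh+.
Independent loci: P(type A, Rh-positive) = 1/2 × 1 = 1/2.

1/2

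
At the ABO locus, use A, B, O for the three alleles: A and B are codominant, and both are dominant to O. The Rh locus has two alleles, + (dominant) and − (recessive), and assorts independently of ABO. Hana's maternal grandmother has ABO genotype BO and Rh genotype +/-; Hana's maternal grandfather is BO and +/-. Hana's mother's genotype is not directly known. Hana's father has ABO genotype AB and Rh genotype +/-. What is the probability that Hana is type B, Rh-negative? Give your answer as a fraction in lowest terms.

1/8

Hana's mother's ABO genotype from BO × BO: 1/4 BB, 1/2 BO, 1/4 OO.
Crossing each possibility with the father AB and summing P(type B): 1/4·1/2 + 1/2·1/2 + 1/4·1/2 = 1/2.
Similarly for Rh via the mother's Rh distribution: P(Rh-) = 1/4.
Independent loci: 1/2 × 1/4 = 1/8.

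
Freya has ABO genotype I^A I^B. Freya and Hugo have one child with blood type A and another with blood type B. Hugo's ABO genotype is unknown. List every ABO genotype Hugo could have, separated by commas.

For each candidate genotype of Hugo, check whether crossing it with I^A I^B can produce every observed child phenotype.
  I^A I^A → possible child types {A, AB} ✗
  I^A I^B → possible child types {A, B, AB} ✓
  I^A i → possible child types {A, B, AB} ✓
  I^B I^B → possible child types {B, AB} ✗
  I^B i → possible child types {A, B, AB} ✓
  i i → possible child types {A, B} ✓

I^A I^B, I^A i, I^B i, i i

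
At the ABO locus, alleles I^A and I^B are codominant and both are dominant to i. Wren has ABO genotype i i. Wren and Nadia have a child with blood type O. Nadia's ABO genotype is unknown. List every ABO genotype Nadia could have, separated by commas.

I^A i, I^B i, i i

For each candidate genotype of Nadia, check whether crossing it with i i can produce every observed child phenotype.
  I^A I^A → possible child types {A} ✗
  I^A I^B → possible child types {A, B} ✗
  I^A i → possible child types {O, A} ✓
  I^B I^B → possible child types {B} ✗
  I^B i → possible child types {O, B} ✓
  i i → possible child types {O} ✓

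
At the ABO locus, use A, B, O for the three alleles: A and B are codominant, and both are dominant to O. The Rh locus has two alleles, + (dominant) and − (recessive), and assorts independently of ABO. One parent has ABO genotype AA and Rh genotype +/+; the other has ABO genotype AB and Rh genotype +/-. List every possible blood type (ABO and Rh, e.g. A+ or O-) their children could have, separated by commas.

A+, AB+

Gametes from AA × AB give offspring ABO genotypes AA, AB, i.e. phenotypes A, AB.
Rh cross +/+ × +/- → phenotypes Rh+.
Combining independently: A+, AB+.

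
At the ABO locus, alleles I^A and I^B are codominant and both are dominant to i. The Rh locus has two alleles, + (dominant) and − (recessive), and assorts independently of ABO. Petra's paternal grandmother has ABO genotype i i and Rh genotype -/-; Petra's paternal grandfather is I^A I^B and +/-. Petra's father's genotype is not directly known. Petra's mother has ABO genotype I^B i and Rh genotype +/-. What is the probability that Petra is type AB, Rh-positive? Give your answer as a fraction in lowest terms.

5/64

Petra's father's ABO genotype from i i × I^A I^B: 1/2 I^A i, 1/2 I^B i.
Crossing each possibility with the mother I^B i and summing P(type AB): 1/2·1/4 + 1/2·0 = 1/8.
Similarly for Rh via the father's Rh distribution: P(Rh+) = 5/8.
Independent loci: 1/8 × 5/8 = 5/64.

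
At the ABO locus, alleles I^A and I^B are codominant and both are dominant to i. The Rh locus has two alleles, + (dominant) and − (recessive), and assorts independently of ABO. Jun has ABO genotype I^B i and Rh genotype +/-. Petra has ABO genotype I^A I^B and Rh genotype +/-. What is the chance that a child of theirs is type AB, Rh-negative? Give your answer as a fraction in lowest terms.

ABO cross I^B i × I^A I^B → offspring phenotypes: 1/4 A, 1/2 B, 1/4 AB.
Rh cross +/- × +/- → 3/4 Rh+, 1/4 Rh-.
Independent loci: P(type AB, Rh-negative) = 1/4 × 1/4 = 1/16.

1/16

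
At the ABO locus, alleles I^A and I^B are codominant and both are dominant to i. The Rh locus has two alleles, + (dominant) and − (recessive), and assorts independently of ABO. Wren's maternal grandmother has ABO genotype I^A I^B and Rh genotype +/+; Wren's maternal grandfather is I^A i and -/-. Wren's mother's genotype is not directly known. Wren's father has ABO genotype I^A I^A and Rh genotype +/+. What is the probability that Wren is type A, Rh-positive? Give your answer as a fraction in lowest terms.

Wren's mother's ABO genotype from I^A I^B × I^A i: 1/4 I^A I^A, 1/4 I^A I^B, 1/4 I^A i, 1/4 I^B i.
Crossing each possibility with the father I^A I^A and summing P(type A): 1/4·1 + 1/4·1/2 + 1/4·1 + 1/4·1/2 = 3/4.
Similarly for Rh via the mother's Rh distribution: P(Rh+) = 1.
Independent loci: 3/4 × 1 = 3/4.

3/4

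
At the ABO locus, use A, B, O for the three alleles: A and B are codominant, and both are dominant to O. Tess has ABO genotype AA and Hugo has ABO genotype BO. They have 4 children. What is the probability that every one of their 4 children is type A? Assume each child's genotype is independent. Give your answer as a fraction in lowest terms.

ABO cross AA × BO → 1/2 A, 1/2 AB.
So P(type A) = 1/2 per child.
All 4 independent: (1/2)^4 = 1/16.

1/16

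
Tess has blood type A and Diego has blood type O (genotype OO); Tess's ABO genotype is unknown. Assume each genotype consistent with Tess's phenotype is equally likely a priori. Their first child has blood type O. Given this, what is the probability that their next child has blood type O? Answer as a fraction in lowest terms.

Possible genotypes: Tess ∈ {AA, AO}; Diego ∈ {OO}.
Weight each parental genotype pair by prior × P(type-O child):
  AO × OO: posterior weight 1; P(next child type O) = 1/2.
Weighted sum = 1/2.

1/2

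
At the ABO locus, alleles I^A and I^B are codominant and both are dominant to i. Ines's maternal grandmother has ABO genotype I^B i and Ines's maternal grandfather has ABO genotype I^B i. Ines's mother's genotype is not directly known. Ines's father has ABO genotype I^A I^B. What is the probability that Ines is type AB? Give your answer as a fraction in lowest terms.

Ines's mother's ABO genotype from I^B i × I^B i: 1/4 I^B I^B, 1/2 I^B i, 1/4 i i.
Crossing each possibility with the father I^A I^B and summing P(type AB): 1/4·1/2 + 1/2·1/4 + 1/4·0 = 1/4.

1/4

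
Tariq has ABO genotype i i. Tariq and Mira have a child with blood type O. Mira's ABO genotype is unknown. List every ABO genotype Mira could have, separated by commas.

I^A i, I^B i, i i

For each candidate genotype of Mira, check whether crossing it with i i can produce every observed child phenotype.
  I^A I^A → possible child types {A} ✗
  I^A I^B → possible child types {A, B} ✗
  I^A i → possible child types {O, A} ✓
  I^B I^B → possible child types {B} ✗
  I^B i → possible child types {O, B} ✓
  i i → possible child types {O} ✓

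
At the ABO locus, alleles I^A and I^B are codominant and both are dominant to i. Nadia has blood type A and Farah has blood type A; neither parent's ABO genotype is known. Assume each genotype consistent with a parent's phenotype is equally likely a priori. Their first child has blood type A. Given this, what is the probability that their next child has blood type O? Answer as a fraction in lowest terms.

1/20

Possible genotypes: Nadia ∈ {I^A I^A, I^A i}; Farah ∈ {I^A I^A, I^A i}.
Weight each parental genotype pair by prior × P(type-A child):
  I^A I^A × I^A I^A: posterior weight 4/15; P(next child type O) = 0.
  I^A I^A × I^A i: posterior weight 4/15; P(next child type O) = 0.
  I^A i × I^A I^A: posterior weight 4/15; P(next child type O) = 0.
  I^A i × I^A i: posterior weight 1/5; P(next child type O) = 1/4.
Weighted sum = 1/20.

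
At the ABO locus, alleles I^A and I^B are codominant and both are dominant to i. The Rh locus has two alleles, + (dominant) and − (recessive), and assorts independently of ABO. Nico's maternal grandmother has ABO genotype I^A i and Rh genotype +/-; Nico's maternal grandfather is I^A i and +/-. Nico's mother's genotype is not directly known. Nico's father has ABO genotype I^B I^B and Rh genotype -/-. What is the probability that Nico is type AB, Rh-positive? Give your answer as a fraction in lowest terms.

Nico's mother's ABO genotype from I^A i × I^A i: 1/4 I^A I^A, 1/2 I^A i, 1/4 i i.
Crossing each possibility with the father I^B I^B and summing P(type AB): 1/4·1 + 1/2·1/2 + 1/4·0 = 1/2.
Similarly for Rh via the mother's Rh distribution: P(Rh+) = 1/2.
Independent loci: 1/2 × 1/2 = 1/4.

1/4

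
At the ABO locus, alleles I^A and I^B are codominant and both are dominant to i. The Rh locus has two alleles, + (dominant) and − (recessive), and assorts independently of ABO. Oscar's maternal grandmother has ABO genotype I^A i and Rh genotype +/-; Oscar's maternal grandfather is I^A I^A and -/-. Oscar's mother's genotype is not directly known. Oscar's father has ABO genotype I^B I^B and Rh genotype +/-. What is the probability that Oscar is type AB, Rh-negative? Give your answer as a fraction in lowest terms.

Oscar's mother's ABO genotype from I^A i × I^A I^A: 1/2 I^A I^A, 1/2 I^A i.
Crossing each possibility with the father I^B I^B and summing P(type AB): 1/2·1 + 1/2·1/2 = 3/4.
Similarly for Rh via the mother's Rh distribution: P(Rh-) = 3/8.
Independent loci: 3/4 × 3/8 = 9/32.

9/32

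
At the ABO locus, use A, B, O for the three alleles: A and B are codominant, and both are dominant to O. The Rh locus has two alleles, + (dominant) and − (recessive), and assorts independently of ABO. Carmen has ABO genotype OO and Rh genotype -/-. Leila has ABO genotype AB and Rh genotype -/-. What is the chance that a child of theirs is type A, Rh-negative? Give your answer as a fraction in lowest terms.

1/2

ABO cross OO × AB → offspring phenotypes: 1/2 A, 1/2 B.
Rh cross -/- × -/- → 1 Rh-.
Independent loci: P(type A, Rh-negative) = 1/2 × 1 = 1/2.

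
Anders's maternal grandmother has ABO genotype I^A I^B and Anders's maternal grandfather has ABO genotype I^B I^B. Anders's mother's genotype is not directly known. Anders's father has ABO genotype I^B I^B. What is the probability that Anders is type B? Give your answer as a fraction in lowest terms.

3/4

Anders's mother's ABO genotype from I^A I^B × I^B I^B: 1/2 I^A I^B, 1/2 I^B I^B.
Crossing each possibility with the father I^B I^B and summing P(type B): 1/2·1/2 + 1/2·1 = 3/4.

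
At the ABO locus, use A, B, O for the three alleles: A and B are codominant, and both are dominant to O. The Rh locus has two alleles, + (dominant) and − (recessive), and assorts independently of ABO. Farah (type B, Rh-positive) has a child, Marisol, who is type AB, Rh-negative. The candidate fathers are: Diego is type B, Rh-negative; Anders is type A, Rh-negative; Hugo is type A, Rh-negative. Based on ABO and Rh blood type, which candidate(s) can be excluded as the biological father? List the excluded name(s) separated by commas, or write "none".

A candidate is excluded only if no genotype consistent with his phenotype could produce a type AB, Rh-negative child with a type B, Rh-positive mother.
Diego (type B, Rh-): no genotype consistent with that phenotype can produce a type-AB Rh- child with a type-B mother.

Diego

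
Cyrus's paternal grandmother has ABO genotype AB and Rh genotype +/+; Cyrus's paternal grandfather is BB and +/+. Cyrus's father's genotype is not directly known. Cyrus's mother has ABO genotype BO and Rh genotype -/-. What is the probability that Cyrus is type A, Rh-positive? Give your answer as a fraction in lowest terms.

Cyrus's father's ABO genotype from AB × BB: 1/2 AB, 1/2 BB.
Crossing each possibility with the mother BO and summing P(type A): 1/2·1/4 + 1/2·0 = 1/8.
Similarly for Rh via the father's Rh distribution: P(Rh+) = 1.
Independent loci: 1/8 × 1 = 1/8.

1/8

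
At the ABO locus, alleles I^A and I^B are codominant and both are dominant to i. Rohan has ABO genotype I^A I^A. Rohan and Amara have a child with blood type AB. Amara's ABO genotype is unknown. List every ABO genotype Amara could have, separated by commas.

I^A I^B, I^B I^B, I^B i

For each candidate genotype of Amara, check whether crossing it with I^A I^A can produce every observed child phenotype.
  I^A I^A → possible child types {A} ✗
  I^A I^B → possible child types {A, AB} ✓
  I^A i → possible child types {A} ✗
  I^B I^B → possible child types {AB} ✓
  I^B i → possible child types {A, AB} ✓
  i i → possible child types {A} ✗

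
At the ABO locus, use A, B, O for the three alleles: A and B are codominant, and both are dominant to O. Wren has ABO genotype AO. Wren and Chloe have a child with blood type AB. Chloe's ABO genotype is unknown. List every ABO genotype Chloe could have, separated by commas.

For each candidate genotype of Chloe, check whether crossing it with AO can produce every observed child phenotype.
  AA → possible child types {A} ✗
  AB → possible child types {A, B, AB} ✓
  AO → possible child types {O, A} ✗
  BB → possible child types {B, AB} ✓
  BO → possible child types {O, A, B, AB} ✓
  OO → possible child types {O, A} ✗

AB, BB, BO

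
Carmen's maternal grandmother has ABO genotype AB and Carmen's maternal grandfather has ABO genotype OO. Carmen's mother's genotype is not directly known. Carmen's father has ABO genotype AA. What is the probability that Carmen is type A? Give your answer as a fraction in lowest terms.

3/4

Carmen's mother's ABO genotype from AB × OO: 1/2 AO, 1/2 BO.
Crossing each possibility with the father AA and summing P(type A): 1/2·1 + 1/2·1/2 = 3/4.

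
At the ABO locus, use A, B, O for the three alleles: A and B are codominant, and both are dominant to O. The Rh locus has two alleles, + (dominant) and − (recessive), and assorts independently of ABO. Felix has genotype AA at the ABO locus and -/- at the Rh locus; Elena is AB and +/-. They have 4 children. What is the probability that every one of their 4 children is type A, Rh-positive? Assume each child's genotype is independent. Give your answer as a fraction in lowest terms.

ABO cross AA × AB → 1/2 A, 1/2 AB.
Rh cross -/- × +/- → 1/2 Rh+, 1/2 Rh-; so P(type A, Rh-positive) = 1/2 × 1/2 = 1/4 per child.
All 4 independent: (1/4)^4 = 1/256.

1/256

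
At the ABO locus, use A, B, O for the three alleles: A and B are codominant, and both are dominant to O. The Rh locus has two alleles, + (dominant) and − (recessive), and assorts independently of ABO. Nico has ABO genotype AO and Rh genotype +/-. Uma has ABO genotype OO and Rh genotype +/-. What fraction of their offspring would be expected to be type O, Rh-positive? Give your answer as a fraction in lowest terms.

ABO cross AO × OO → offspring phenotypes: 1/2 O, 1/2 A.
Rh cross +/- × +/- → 3/4 Rh+, 1/4 Rh-.
Independent loci: P(type O, Rh-positive) = 1/2 × 3/4 = 3/8.

3/8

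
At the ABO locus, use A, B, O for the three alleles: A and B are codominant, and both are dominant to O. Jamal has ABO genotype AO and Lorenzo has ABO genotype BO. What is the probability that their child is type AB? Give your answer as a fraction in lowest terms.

ABO cross AO × BO → offspring phenotypes: 1/4 O, 1/4 A, 1/4 B, 1/4 AB.
So P(type AB) = 1/4.

1/4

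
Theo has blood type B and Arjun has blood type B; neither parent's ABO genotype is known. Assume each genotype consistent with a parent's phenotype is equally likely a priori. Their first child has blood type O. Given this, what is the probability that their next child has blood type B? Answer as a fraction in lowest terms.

Possible genotypes: Theo ∈ {BB, BO}; Arjun ∈ {BB, BO}.
Weight each parental genotype pair by prior × P(type-O child):
  BO × BO: posterior weight 1; P(next child type B) = 3/4.
Weighted sum = 3/4.

3/4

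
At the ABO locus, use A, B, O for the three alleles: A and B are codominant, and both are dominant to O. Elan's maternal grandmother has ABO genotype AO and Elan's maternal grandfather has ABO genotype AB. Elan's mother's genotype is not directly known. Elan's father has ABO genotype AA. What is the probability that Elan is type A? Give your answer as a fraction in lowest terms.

Elan's mother's ABO genotype from AO × AB: 1/4 AA, 1/4 AB, 1/4 AO, 1/4 BO.
Crossing each possibility with the father AA and summing P(type A): 1/4·1 + 1/4·1/2 + 1/4·1 + 1/4·1/2 = 3/4.

3/4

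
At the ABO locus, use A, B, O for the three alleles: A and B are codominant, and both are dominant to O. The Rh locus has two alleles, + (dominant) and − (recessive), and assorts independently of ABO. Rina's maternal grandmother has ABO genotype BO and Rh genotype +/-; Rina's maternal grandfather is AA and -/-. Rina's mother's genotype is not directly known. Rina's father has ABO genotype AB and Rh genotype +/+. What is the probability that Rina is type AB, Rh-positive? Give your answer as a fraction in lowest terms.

3/8

Rina's mother's ABO genotype from BO × AA: 1/2 AB, 1/2 AO.
Crossing each possibility with the father AB and summing P(type AB): 1/2·1/2 + 1/2·1/4 = 3/8.
Similarly for Rh via the mother's Rh distribution: P(Rh+) = 1.
Independent loci: 3/8 × 1 = 3/8.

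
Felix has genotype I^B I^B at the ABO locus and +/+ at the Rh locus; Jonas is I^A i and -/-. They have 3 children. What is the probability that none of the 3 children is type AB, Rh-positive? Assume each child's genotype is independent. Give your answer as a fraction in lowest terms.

1/8

ABO cross I^B I^B × I^A i → 1/2 B, 1/2 AB.
Rh cross +/+ × -/- → 1 Rh+; so P(type AB, Rh-positive) = 1/2 × 1 = 1/2 per child.
P(not type AB, Rh-positive) = 1/2 for one child; (1/2)^3 = 1/8.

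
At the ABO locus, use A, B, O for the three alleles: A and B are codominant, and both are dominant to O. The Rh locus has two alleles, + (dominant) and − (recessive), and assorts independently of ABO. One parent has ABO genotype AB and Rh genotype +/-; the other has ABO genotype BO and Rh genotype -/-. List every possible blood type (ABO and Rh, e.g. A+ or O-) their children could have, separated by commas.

Gametes from AB × BO give offspring ABO genotypes AB, AO, BB, BO, i.e. phenotypes A, B, AB.
Rh cross +/- × -/- → phenotypes Rh+, Rh-.
Combining independently: A+, A-, B+, B-, AB+, AB-.

A+, A-, B+, B-, AB+, AB-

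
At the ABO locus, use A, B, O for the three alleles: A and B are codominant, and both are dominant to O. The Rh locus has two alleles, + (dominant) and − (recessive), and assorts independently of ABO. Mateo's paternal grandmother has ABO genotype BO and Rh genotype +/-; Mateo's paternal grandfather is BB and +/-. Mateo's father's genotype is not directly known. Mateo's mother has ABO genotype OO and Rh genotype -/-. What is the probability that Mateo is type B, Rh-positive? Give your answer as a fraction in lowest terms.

3/8

Mateo's father's ABO genotype from BO × BB: 1/2 BB, 1/2 BO.
Crossing each possibility with the mother OO and summing P(type B): 1/2·1 + 1/2·1/2 = 3/4.
Similarly for Rh via the father's Rh distribution: P(Rh+) = 1/2.
Independent loci: 3/4 × 1/2 = 3/8.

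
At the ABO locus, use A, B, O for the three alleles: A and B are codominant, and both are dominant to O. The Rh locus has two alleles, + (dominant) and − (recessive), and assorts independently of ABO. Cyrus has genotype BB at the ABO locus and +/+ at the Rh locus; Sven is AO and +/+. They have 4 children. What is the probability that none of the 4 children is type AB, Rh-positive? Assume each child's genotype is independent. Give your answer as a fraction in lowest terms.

ABO cross BB × AO → 1/2 B, 1/2 AB.
Rh cross +/+ × +/+ → 1 Rh+; so P(type AB, Rh-positive) = 1/2 × 1 = 1/2 per child.
P(not type AB, Rh-positive) = 1/2 for one child; (1/2)^4 = 1/16.

1/16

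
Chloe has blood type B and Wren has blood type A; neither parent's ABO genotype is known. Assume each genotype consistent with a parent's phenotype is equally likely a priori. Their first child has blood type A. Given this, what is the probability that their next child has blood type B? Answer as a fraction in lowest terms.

Possible genotypes: Chloe ∈ {I^B I^B, I^B i}; Wren ∈ {I^A I^A, I^A i}.
Weight each parental genotype pair by prior × P(type-A child):
  I^B i × I^A I^A: posterior weight 2/3; P(next child type B) = 0.
  I^B i × I^A i: posterior weight 1/3; P(next child type B) = 1/4.
Weighted sum = 1/12.

1/12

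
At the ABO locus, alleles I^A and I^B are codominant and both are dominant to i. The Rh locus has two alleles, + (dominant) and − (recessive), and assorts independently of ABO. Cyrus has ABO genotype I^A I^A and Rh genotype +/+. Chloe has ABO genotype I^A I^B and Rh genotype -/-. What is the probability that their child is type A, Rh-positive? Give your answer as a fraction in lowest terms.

ABO cross I^A I^A × I^A I^B → offspring phenotypes: 1/2 A, 1/2 AB.
Rh cross +/+ × -/- → 1 Rh+.
Independent loci: P(type A, Rh-positive) = 1/2 × 1 = 1/2.

1/2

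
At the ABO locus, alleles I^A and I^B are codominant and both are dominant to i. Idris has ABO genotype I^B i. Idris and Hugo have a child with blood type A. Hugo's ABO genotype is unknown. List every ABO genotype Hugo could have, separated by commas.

For each candidate genotype of Hugo, check whether crossing it with I^B i can produce every observed child phenotype.
  I^A I^A → possible child types {A, AB} ✓
  I^A I^B → possible child types {A, B, AB} ✓
  I^A i → possible child types {O, A, B, AB} ✓
  I^B I^B → possible child types {B} ✗
  I^B i → possible child types {O, B} ✗
  i i → possible child types {O, B} ✗

I^A I^A, I^A I^B, I^A i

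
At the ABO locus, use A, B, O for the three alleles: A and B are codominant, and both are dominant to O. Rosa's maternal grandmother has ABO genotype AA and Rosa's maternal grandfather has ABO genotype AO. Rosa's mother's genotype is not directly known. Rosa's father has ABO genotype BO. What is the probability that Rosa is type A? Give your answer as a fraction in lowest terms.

Rosa's mother's ABO genotype from AA × AO: 1/2 AA, 1/2 AO.
Crossing each possibility with the father BO and summing P(type A): 1/2·1/2 + 1/2·1/4 = 3/8.

3/8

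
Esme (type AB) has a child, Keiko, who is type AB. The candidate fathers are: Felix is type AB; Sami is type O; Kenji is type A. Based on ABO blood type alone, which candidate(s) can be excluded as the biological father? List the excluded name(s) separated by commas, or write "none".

A candidate is excluded only if no genotype consistent with his phenotype could produce a type AB child with a type AB mother.
Sami (type O): no genotype consistent with that phenotype can produce a type-AB child with a type-AB mother.

Sami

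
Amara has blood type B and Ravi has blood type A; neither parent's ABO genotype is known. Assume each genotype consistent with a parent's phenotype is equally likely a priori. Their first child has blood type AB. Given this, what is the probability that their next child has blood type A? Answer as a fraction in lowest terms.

Possible genotypes: Amara ∈ {I^B I^B, I^B i}; Ravi ∈ {I^A I^A, I^A i}.
Weight each parental genotype pair by prior × P(type-AB child):
  I^B I^B × I^A I^A: posterior weight 4/9; P(next child type A) = 0.
  I^B I^B × I^A i: posterior weight 2/9; P(next child type A) = 0.
  I^B i × I^A I^A: posterior weight 2/9; P(next child type A) = 1/2.
  I^B i × I^A i: posterior weight 1/9; P(next child type A) = 1/4.
Weighted sum = 5/36.

5/36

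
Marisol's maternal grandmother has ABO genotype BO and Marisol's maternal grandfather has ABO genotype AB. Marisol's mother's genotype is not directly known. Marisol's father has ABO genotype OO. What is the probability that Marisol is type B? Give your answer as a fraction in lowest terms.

Marisol's mother's ABO genotype from BO × AB: 1/4 AB, 1/4 AO, 1/4 BB, 1/4 BO.
Crossing each possibility with the father OO and summing P(type B): 1/4·1/2 + 1/4·0 + 1/4·1 + 1/4·1/2 = 1/2.

1/2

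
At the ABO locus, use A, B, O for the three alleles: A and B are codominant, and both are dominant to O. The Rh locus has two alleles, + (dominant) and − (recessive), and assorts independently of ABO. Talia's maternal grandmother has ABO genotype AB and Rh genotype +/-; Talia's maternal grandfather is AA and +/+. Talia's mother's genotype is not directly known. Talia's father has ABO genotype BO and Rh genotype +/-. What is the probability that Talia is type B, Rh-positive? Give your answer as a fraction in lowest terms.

7/32

Talia's mother's ABO genotype from AB × AA: 1/2 AA, 1/2 AB.
Crossing each possibility with the father BO and summing P(type B): 1/2·0 + 1/2·1/2 = 1/4.
Similarly for Rh via the mother's Rh distribution: P(Rh+) = 7/8.
Independent loci: 1/4 × 7/8 = 7/32.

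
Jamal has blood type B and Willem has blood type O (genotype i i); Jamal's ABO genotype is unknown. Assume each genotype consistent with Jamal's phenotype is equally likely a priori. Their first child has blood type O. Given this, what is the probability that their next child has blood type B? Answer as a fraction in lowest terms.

1/2

Possible genotypes: Jamal ∈ {I^B I^B, I^B i}; Willem ∈ {i i}.
Weight each parental genotype pair by prior × P(type-O child):
  I^B i × i i: posterior weight 1; P(next child type B) = 1/2.
Weighted sum = 1/2.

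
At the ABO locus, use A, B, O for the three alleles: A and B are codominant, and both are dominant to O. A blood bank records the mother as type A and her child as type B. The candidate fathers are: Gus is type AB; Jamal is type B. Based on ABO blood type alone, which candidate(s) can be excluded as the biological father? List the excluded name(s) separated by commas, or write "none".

none

A candidate is excluded only if no genotype consistent with his phenotype could produce a type B child with a type A mother.
Every candidate has at least one consistent genotype combination, so none can be excluded.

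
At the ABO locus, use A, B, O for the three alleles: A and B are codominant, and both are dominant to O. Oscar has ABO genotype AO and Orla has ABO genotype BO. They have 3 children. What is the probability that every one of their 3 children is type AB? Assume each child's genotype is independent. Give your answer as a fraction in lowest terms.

ABO cross AO × BO → 1/4 O, 1/4 A, 1/4 B, 1/4 AB.
So P(type AB) = 1/4 per child.
All 3 independent: (1/4)^3 = 1/64.

1/64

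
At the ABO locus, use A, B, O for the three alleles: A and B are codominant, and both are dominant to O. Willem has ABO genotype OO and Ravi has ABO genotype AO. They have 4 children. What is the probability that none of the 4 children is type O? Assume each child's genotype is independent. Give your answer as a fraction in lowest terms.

1/16

ABO cross OO × AO → 1/2 O, 1/2 A.
So P(type O) = 1/2 per child.
P(not type O) = 1/2 for one child; (1/2)^4 = 1/16.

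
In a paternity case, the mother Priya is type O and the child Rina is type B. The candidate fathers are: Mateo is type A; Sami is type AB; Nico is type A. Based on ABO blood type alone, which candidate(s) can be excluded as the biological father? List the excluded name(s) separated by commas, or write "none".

A candidate is excluded only if no genotype consistent with his phenotype could produce a type B child with a type O mother.
Mateo (type A): no genotype consistent with that phenotype can produce a type-B child with a type-O mother.
Nico (type A): no genotype consistent with that phenotype can produce a type-B child with a type-O mother.

Mateo, Nico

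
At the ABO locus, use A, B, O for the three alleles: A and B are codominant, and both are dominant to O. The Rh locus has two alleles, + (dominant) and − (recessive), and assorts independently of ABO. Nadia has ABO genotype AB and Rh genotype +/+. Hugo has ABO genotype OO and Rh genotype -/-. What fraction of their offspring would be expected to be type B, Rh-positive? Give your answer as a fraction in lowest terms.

ABO cross AB × OO → offspring phenotypes: 1/2 A, 1/2 B.
Rh cross +/+ × -/- → 1 Rh+.
Independent loci: P(type B, Rh-positive) = 1/2 × 1 = 1/2.

1/2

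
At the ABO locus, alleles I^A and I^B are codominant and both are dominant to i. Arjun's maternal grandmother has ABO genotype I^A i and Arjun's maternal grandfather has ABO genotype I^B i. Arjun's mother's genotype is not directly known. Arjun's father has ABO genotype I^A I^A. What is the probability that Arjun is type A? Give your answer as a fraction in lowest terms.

3/4

Arjun's mother's ABO genotype from I^A i × I^B i: 1/4 I^A I^B, 1/4 I^A i, 1/4 I^B i, 1/4 i i.
Crossing each possibility with the father I^A I^A and summing P(type A): 1/4·1/2 + 1/4·1 + 1/4·1/2 + 1/4·1 = 3/4.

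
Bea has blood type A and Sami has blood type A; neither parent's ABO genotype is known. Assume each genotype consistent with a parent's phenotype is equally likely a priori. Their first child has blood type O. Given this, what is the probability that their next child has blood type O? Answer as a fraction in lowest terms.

1/4

Possible genotypes: Bea ∈ {I^A I^A, I^A i}; Sami ∈ {I^A I^A, I^A i}.
Weight each parental genotype pair by prior × P(type-O child):
  I^A i × I^A i: posterior weight 1; P(next child type O) = 1/4.
Weighted sum = 1/4.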